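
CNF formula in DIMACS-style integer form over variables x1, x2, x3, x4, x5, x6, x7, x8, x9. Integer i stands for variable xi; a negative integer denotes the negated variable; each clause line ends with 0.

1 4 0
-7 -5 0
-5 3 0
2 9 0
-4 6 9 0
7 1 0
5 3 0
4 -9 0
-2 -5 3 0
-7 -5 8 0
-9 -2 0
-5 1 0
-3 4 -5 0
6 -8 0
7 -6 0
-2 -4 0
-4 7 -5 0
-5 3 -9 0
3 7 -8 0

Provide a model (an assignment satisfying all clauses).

Try x1 = False.
  then x4 is forced to True.
  then x7 is forced to True.
  then x5 is forced to False.
  then x3 is forced to True.
  then x2 is forced to False.
  then x9 is forced to True.
The remaining clauses are satisfied by x6 = False, x8 = False.
Every clause has at least one true literal under this assignment.
Check each clause:
  1. (x4 \/ x1) — x4 is true.
  2. (~x7 \/ ~x5) — ~x5 is true.
  3. (~x5 \/ x3) — x3 is true.
  4. (x9 \/ x2) — x9 is true.
  5. (~x4 \/ x9 \/ x6) — x9 is true.
  6. (x1 \/ x7) — x7 is true.
  7. (x3 \/ x5) — x3 is true.
  8. (~x9 \/ x4) — x4 is true.
  9. (~x2 \/ ~x5 \/ x3) — x3 is true.
  10. (~x7 \/ x8 \/ ~x5) — ~x5 is true.
  11. (~x9 \/ ~x2) — ~x2 is true.
  12. (x1 \/ ~x5) — ~x5 is true.
  13. (x4 \/ ~x3 \/ ~x5) — ~x5 is true.
  14. (x6 \/ ~x8) — ~x8 is true.
  15. (~x6 \/ x7) — ~x6 is true.
  16. (~x2 \/ ~x4) — ~x2 is true.
  17. (~x4 \/ x7 \/ ~x5) — ~x5 is true.
  18. (x3 \/ ~x9 \/ ~x5) — x3 is true.
  19. (x7 \/ ~x8 \/ x3) — ~x8 is true.

x1=F, x2=F, x3=T, x4=T, x5=F, x6=F, x7=T, x8=F, x9=T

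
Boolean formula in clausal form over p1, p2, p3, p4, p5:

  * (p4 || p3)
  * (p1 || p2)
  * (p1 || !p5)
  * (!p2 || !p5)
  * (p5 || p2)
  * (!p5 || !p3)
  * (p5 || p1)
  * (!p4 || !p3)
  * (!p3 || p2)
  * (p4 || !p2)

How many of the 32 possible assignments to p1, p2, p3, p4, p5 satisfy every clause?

2

The models are:
  p1=T p2=F p3=F p4=T p5=T
  p1=T p2=T p3=F p4=T p5=F
That's 2 in total.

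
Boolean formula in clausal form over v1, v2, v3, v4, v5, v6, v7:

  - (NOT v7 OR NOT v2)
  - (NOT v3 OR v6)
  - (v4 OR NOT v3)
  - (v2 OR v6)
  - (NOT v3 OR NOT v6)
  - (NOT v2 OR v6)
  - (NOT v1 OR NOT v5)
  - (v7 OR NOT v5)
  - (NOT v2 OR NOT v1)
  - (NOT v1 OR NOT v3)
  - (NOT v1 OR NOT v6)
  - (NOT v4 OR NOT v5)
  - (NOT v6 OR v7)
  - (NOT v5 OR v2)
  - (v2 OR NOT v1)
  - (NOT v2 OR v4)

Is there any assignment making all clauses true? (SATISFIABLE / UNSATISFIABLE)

SATISFIABLE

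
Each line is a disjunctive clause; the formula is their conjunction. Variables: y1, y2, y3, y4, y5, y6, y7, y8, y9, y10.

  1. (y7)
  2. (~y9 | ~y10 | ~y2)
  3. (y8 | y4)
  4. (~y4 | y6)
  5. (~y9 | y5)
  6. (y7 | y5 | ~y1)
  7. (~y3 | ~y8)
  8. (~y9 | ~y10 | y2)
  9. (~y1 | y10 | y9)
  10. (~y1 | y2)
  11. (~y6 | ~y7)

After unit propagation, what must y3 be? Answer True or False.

Unit clause (y7) sets y7 = True.
(~y7 | ~y6): since y7 = True, the clause reduces to (~y6). y6 = False.
(~y4 | y6): since y6 = False, the clause reduces to (~y4). y4 = False.
From (y8 | y4) and y4 = False: y8 = True.
(~y8 | ~y3) with y8 = True leaves only ~y3, so y3 = False.

False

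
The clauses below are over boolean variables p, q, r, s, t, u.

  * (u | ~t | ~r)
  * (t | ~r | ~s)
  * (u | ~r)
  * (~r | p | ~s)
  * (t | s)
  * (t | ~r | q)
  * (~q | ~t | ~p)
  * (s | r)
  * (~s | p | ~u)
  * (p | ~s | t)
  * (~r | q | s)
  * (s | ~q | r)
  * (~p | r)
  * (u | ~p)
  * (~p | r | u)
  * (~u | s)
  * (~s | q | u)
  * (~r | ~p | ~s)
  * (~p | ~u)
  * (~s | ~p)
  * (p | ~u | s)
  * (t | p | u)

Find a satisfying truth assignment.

Branch on p: take p = False.
The remaining clauses are satisfied by q = True, r = False, s = True, t = True, u = False.
Every clause has at least one true literal under this assignment.
Check each clause:
  1. (~r | ~t | u) — ~r is true.
  2. (~s | ~r | t) — ~r is true.
  3. (u | ~r) — ~r is true.
  4. (p | ~s | ~r) — ~r is true.
  5. (t | s) — s is true.
  6. (~r | t | q) — ~r is true.
  7. (~p | ~t | ~q) — ~p is true.
  8. (s | r) — s is true.
  9. (~s | p | ~u) — ~u is true.
  10. (p | ~s | t) — t is true.
  11. (s | q | ~r) — q is true.
  12. (~q | r | s) — s is true.
  13. (r | ~p) — ~p is true.
  14. (~p | u) — ~p is true.
  15. (r | ~p | u) — ~p is true.
  16. (s | ~u) — ~u is true.
  17. (~s | q | u) — q is true.
  18. (~s | ~r | ~p) — ~r is true.
  19. (~p | ~u) — ~u is true.
  20. (~p | ~s) — ~p is true.
  21. (p | s | ~u) — ~u is true.
  22. (u | p | t) — t is true.

p = F, q = T, r = F, s = T, t = T, u = F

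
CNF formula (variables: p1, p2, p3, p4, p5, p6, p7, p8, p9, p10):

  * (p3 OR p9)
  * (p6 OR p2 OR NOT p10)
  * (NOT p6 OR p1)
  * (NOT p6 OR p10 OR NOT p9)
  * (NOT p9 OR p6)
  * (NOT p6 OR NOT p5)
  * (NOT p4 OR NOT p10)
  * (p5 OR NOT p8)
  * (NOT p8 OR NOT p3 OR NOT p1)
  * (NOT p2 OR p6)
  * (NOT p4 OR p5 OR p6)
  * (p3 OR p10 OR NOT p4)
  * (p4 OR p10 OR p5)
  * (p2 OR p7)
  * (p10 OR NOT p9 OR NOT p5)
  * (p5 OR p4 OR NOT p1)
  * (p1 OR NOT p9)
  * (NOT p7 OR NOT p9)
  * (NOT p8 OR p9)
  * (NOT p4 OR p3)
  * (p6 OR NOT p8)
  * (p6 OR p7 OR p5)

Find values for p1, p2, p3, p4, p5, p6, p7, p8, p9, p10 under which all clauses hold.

p1=False, p2=False, p3=True, p4=True, p5=True, p6=False, p7=True, p8=False, p9=False, p10=False

Pure literal: p8 appears only negated; assign p8 = False.
Set p1 = False and propagate.
  then p6 is forced to False.
  then p9 is forced to False.
  then p3 is forced to True.
  then p2 is forced to False.
  then p10 is forced to False.
  then p7 is forced to True.
Set p4 = True and propagate.
  then p5 is forced to True.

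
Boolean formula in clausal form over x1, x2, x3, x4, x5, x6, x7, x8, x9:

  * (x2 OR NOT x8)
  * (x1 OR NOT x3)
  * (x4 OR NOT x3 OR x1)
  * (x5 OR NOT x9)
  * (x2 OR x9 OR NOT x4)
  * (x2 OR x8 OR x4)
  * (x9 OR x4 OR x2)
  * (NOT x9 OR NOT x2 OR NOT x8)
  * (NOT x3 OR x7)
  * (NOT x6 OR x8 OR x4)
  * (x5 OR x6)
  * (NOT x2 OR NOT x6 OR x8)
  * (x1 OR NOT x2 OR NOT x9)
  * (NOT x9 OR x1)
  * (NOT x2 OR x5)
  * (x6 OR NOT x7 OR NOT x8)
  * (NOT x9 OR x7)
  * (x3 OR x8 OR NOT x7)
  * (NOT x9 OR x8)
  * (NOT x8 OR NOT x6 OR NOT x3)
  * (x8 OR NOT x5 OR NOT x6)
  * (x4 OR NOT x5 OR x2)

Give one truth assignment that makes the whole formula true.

x1 = T, x2 = T, x3 = T, x4 = F, x5 = T, x6 = F, x7 = T, x8 = F, x9 = F

Check each clause:
  1. (NOT x8 OR x2) — NOT x8 is true.
  2. (x1 OR NOT x3) — x1 is true.
  3. (x1 OR x4 OR NOT x3) — x1 is true.
  4. (x5 OR NOT x9) — x5 is true.
  5. (x2 OR x9 OR NOT x4) — x2 is true.
  6. (x2 OR x8 OR x4) — x2 is true.
  7. (x2 OR x4 OR x9) — x2 is true.
  8. (NOT x2 OR NOT x8 OR NOT x9) — NOT x8 is true.
  9. (x7 OR NOT x3) — x7 is true.
  10. (x4 OR x8 OR NOT x6) — NOT x6 is true.
  11. (x5 OR x6) — x5 is true.
  12. (x8 OR NOT x6 OR NOT x2) — NOT x6 is true.
  13. (x1 OR NOT x2 OR NOT x9) — x1 is true.
  14. (x1 OR NOT x9) — x1 is true.
  15. (NOT x2 OR x5) — x5 is true.
  16. (NOT x7 OR NOT x8 OR x6) — NOT x8 is true.
  17. (NOT x9 OR x7) — x7 is true.
  18. (x8 OR NOT x7 OR x3) — x3 is true.
  19. (x8 OR NOT x9) — NOT x9 is true.
  20. (NOT x3 OR NOT x6 OR NOT x8) — NOT x8 is true.
  21. (NOT x6 OR x8 OR NOT x5) — NOT x6 is true.
  22. (x4 OR NOT x5 OR x2) — x2 is true.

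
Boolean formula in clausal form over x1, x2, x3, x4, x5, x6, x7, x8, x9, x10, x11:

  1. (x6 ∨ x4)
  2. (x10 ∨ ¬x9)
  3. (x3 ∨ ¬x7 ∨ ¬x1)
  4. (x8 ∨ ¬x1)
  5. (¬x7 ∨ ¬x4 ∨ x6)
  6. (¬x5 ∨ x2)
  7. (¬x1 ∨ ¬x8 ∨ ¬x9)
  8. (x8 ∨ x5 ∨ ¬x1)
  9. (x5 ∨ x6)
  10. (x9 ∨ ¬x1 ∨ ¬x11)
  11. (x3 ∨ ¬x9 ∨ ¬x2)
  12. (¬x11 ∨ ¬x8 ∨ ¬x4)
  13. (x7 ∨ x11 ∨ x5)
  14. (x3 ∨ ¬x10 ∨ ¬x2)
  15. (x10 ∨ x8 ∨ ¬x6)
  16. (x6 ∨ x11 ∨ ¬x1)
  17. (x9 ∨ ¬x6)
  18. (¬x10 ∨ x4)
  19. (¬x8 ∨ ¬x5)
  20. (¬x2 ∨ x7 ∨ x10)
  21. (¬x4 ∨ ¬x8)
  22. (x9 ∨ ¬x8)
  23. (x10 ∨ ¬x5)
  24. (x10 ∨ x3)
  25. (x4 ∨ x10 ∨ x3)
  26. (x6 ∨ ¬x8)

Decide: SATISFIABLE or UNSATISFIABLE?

x1 occurs only negated in the remaining clauses — set x1 = False.
Pure literal: x3 appears only positively; assign x3 = True.
Try x2 = True.
Branch on x4: take x4 = True.
  then x8 is forced to False.
The remaining clauses are satisfied by x5 = True, x6 = False, x7 = False, x9 = False, x10 = True, x11 = True.
Every clause has at least one true literal under this assignment.
So x1=False  x2=True  x3=True  x4=True  x5=True  x6=False  x7=False  x8=False  x9=False  x10=True  x11=True is a satisfying assignment.

SATISFIABLE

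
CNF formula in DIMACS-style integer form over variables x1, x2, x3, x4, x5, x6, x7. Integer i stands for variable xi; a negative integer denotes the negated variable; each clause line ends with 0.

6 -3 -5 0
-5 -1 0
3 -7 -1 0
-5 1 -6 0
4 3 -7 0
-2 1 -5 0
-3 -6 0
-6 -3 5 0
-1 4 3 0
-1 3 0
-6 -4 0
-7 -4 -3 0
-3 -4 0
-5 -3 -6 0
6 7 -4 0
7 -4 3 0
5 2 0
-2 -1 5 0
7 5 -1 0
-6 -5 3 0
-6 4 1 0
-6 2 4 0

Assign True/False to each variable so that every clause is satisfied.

x1 = F, x2 = T, x3 = F, x4 = T, x5 = F, x6 = F, x7 = T

Check each clause:
  1. (x6 \/ ~x5 \/ ~x3) — ~x5 is true.
  2. (~x5 \/ ~x1) — ~x5 is true.
  3. (~x7 \/ x3 \/ ~x1) — ~x1 is true.
  4. (~x5 \/ x1 \/ ~x6) — ~x6 is true.
  5. (x4 \/ ~x7 \/ x3) — x4 is true.
  6. (~x2 \/ ~x5 \/ x1) — ~x5 is true.
  7. (~x6 \/ ~x3) — ~x6 is true.
  8. (~x3 \/ ~x6 \/ x5) — ~x3 is true.
  9. (~x1 \/ x3 \/ x4) — x4 is true.
  10. (~x1 \/ x3) — ~x1 is true.
  11. (~x4 \/ ~x6) — ~x6 is true.
  12. (~x7 \/ ~x4 \/ ~x3) — ~x3 is true.
  13. (~x4 \/ ~x3) — ~x3 is true.
  14. (~x6 \/ ~x3 \/ ~x5) — ~x6 is true.
  15. (~x4 \/ x6 \/ x7) — x7 is true.
  16. (x7 \/ x3 \/ ~x4) — x7 is true.
  17. (x2 \/ x5) — x2 is true.
  18. (~x1 \/ ~x2 \/ x5) — ~x1 is true.
  19. (~x1 \/ x5 \/ x7) — ~x1 is true.
  20. (~x6 \/ ~x5 \/ x3) — ~x6 is true.
  21. (x1 \/ x4 \/ ~x6) — ~x6 is true.
  22. (~x6 \/ x2 \/ x4) — x2 is true.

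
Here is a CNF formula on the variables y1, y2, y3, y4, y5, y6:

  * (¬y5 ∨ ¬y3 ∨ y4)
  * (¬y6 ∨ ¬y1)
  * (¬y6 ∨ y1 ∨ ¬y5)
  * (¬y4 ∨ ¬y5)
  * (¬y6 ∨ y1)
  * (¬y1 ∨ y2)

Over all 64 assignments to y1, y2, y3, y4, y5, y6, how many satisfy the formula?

15

Split on y1, then y5.
  y1=T, y5=T: remaining (y2,y3,y4,y6) ∈ {(T,F,F,F)} — 1.
  y1=T, y5=F: remaining (y2,y3,y4,y6) ∈ {(T,F,F,F); (T,F,T,F); (T,T,F,F); (T,T,T,F)} — 4.
  y1=F, y5=T: remaining (y2,y3,y4,y6) ∈ {(F,F,F,F); (T,F,F,F)} — 2.
  y1=F, y5=F: forces y6=F; y2, y3, y4 free → 2^3 = 8.
Total: 1 + 4 + 2 + 8 = 15.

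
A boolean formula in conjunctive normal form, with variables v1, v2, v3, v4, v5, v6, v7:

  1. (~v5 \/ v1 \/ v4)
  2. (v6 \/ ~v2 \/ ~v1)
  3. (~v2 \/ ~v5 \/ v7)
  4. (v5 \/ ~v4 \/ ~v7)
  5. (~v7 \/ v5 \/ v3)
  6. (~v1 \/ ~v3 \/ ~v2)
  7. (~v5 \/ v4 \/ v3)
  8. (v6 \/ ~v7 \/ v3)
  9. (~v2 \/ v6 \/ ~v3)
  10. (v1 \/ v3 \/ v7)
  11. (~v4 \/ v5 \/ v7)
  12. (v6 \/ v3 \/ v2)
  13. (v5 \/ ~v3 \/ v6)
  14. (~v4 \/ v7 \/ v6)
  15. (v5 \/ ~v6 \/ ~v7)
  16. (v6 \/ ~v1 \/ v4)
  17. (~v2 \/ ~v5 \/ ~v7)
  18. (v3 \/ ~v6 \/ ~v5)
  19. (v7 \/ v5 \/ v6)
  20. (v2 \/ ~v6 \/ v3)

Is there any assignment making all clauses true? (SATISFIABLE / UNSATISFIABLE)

Try v1 = False.
Set v2 = False and propagate.
For the remaining variables, v3 = True, v4 = True, v5 = True, v6 = True, v7 = False works.
So v1=False  v2=False  v3=True  v4=True  v5=True  v6=True  v7=False is a satisfying assignment.

SATISFIABLE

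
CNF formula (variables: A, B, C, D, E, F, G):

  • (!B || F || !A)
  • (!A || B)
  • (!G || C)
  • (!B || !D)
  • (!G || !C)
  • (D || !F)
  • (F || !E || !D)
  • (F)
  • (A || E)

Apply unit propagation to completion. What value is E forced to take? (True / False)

Unit clause (F) sets F = True.
(!F || D) with F = True leaves only D, so D = True.
(!B || !D) with D = True leaves only !B, so B = False.
In (!A || B), B is now false; !A must hold, so A = False.
In (A || E), A is now false; E must hold, so E = True.

True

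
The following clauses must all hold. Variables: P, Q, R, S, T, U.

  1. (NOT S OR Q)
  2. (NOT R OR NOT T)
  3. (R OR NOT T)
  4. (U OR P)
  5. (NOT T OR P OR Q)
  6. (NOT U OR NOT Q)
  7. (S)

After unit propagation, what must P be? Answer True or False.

True

Unit clause (S) sets S = True.
From (Q OR NOT S) and S = True: Q = True.
(NOT Q OR NOT U): since Q = True, the clause reduces to (NOT U). U = False.
From (U OR P) and U = False: P = True.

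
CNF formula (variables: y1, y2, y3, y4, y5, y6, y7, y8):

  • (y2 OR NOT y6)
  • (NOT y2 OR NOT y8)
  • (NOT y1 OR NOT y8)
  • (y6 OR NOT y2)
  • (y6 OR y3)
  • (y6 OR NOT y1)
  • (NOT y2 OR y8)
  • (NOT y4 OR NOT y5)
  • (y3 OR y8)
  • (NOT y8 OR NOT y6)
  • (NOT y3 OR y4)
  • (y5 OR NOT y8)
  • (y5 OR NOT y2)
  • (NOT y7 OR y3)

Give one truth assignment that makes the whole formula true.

y1 occurs only negated in the remaining clauses — set y1 = False.
Try y2 = False.
  then y6 is forced to False.
  then y3 is forced to True.
  then y4 is forced to True.
  then y5 is forced to False.
  then y8 is forced to False.
y7 is now unconstrained; take y7 = True.

y1=F, y2=F, y3=T, y4=T, y5=F, y6=F, y7=T, y8=F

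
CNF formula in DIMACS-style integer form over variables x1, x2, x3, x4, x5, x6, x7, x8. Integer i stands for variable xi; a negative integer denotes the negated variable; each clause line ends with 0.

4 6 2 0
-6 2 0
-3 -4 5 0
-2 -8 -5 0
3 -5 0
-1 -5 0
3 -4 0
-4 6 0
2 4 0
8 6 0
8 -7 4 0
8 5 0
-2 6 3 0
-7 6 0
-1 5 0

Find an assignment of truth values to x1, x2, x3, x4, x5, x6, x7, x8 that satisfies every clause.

x1=False, x2=True, x3=False, x4=False, x5=False, x6=True, x7=True, x8=True

x1 occurs only negated in the remaining clauses — set x1 = False.
Branch on x2: take x2 = True.
Set x3 = False and propagate.
  then x5 is forced to False.
  then x4 is forced to False.
  then x8 is forced to True.
  then x6 is forced to True.
x7 is now unconstrained; take x7 = True.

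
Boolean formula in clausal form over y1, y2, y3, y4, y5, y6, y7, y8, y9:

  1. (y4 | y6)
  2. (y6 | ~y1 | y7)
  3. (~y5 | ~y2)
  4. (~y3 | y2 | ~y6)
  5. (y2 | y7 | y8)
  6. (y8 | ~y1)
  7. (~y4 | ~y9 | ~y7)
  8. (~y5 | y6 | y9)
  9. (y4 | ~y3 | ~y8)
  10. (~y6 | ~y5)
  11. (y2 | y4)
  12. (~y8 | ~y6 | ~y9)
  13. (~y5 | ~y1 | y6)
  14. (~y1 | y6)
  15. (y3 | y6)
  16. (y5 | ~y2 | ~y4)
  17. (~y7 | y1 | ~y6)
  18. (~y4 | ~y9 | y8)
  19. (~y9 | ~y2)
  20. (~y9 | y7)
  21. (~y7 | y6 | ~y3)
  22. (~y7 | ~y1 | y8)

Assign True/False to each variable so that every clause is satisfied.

y1=F  y2=F  y3=F  y4=T  y5=F  y6=T  y7=F  y8=T  y9=F

Try y1 = False.
Branch on y2: take y2 = False.
  then y4 is forced to True.
The remaining clauses are satisfied by y3 = False, y5 = False, y6 = True, y7 = False, y8 = True, y9 = False.
Check each clause:
  1. (y6 | y4) — y4 is true.
  2. (~y1 | y7 | y6) — y6 is true.
  3. (~y2 | ~y5) — ~y5 is true.
  4. (~y6 | ~y3 | y2) — ~y3 is true.
  5. (y8 | y2 | y7) — y8 is true.
  6. (y8 | ~y1) — y8 is true.
  7. (~y7 | ~y4 | ~y9) — ~y7 is true.
  8. (y6 | y9 | ~y5) — ~y5 is true.
  9. (~y8 | ~y3 | y4) — y4 is true.
  10. (~y6 | ~y5) — ~y5 is true.
  11. (y4 | y2) — y4 is true.
  12. (~y8 | ~y6 | ~y9) — ~y9 is true.
  13. (~y5 | ~y1 | y6) — ~y5 is true.
  14. (y6 | ~y1) — y6 is true.
  15. (y3 | y6) — y6 is true.
  16. (~y2 | ~y4 | y5) — ~y2 is true.
  17. (~y6 | ~y7 | y1) — ~y7 is true.
  18. (~y4 | y8 | ~y9) — y8 is true.
  19. (~y9 | ~y2) — ~y2 is true.
  20. (~y9 | y7) — ~y9 is true.
  21. (y6 | ~y3 | ~y7) — ~y7 is true.
  22. (y8 | ~y7 | ~y1) — y8 is true.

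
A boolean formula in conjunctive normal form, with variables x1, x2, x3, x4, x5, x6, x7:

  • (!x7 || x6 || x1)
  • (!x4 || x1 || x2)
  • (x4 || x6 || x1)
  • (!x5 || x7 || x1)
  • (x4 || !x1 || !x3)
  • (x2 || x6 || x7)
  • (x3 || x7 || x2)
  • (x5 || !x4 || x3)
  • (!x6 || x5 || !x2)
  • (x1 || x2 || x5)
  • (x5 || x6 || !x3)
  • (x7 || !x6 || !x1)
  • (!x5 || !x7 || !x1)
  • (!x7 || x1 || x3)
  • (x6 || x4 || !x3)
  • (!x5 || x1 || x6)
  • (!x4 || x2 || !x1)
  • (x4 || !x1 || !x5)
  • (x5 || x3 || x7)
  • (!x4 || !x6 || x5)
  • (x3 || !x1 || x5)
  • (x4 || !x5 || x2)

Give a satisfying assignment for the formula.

Branch on x1: take x1 = False.
Set x2 = True and propagate.
Set x3 = True and propagate.
For the remaining variables, x4 = True, x5 = True, x6 = True, x7 = True works.

x1=F, x2=T, x3=T, x4=T, x5=T, x6=T, x7=T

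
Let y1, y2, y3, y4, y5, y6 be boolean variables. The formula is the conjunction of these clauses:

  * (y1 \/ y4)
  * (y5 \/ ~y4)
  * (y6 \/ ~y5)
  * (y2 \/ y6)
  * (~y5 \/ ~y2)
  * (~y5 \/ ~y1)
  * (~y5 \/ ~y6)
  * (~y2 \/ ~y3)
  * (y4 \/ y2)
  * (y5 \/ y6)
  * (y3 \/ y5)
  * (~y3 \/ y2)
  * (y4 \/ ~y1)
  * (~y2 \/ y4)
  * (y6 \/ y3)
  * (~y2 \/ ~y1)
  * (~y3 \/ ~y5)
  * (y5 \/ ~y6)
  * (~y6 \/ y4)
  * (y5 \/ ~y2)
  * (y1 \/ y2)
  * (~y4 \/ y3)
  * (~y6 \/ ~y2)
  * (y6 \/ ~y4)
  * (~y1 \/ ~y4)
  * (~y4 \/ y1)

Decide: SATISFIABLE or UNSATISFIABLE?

y2 = True:
  propagation gives y5=False; an empty clause results — contradiction.
y2 = False:
  propagation gives y6=True, y5=False; an empty clause results — contradiction.
Every branch closes, so no satisfying assignment exists.

UNSATISFIABLE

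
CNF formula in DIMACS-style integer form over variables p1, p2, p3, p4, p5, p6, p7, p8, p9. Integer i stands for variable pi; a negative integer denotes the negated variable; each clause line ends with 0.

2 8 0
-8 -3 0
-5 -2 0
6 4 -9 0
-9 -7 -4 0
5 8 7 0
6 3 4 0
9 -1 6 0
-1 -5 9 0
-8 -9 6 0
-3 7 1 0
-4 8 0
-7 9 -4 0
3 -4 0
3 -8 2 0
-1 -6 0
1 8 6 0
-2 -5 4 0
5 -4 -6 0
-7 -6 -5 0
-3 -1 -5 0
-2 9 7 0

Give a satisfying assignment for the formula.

p1 = 0, p2 = 1, p3 = 0, p4 = 0, p5 = 0, p6 = 1, p7 = 1, p8 = 1, p9 = 0

Try p1 = False.
For the remaining variables, p2 = True, p3 = False, p4 = False, p5 = False, p6 = True, p7 = True, p8 = True, p9 = False works.
Every clause has at least one true literal under this assignment.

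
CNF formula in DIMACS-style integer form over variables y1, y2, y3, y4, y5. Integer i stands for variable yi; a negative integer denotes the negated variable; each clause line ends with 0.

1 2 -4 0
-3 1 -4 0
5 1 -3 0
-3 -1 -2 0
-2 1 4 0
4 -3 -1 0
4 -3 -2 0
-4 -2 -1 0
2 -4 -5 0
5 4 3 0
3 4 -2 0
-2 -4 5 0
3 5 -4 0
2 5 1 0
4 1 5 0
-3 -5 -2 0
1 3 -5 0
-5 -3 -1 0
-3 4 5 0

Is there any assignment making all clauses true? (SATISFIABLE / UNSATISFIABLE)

Try y1 = True.
Set y2 = False and propagate.
Set y3 = True and propagate.
  then y4 is forced to True.
  then y5 is forced to False.
So y1 = True, y2 = False, y3 = True, y4 = True, y5 = False is a satisfying assignment.

SATISFIABLE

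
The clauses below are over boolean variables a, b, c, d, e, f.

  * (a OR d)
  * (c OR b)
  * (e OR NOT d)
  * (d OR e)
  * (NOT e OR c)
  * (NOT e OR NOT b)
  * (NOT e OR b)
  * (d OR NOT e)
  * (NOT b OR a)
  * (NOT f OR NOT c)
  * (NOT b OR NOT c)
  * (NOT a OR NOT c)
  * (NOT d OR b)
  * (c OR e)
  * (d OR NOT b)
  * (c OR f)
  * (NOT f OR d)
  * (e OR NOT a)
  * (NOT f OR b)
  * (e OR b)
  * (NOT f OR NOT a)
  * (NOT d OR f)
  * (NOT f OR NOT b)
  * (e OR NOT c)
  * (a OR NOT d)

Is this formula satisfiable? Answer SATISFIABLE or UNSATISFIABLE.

b = True:
  propagation gives e=False, d=False; an empty clause results — contradiction.
b = False:
  propagation gives c=True, e=False; an empty clause results — contradiction.
Every branch closes, so no satisfying assignment exists.

UNSATISFIABLE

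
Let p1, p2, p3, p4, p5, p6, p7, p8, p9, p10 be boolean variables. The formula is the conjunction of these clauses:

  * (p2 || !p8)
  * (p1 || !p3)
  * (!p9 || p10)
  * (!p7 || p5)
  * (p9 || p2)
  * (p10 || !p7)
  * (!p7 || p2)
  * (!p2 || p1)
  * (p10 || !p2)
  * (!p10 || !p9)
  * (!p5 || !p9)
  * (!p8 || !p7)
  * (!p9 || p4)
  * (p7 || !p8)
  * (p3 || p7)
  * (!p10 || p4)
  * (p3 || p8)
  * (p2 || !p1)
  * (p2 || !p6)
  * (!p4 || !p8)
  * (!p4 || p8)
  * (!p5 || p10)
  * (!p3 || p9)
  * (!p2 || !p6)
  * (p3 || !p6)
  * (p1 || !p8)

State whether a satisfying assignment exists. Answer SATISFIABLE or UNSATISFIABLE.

p2 = True:
  propagation gives p1=True, p10=True, p9=False, p4=True; an empty clause results — contradiction.
p2 = False:
  propagation gives p8=False, p9=True, p10=True; an empty clause results — contradiction.
Every branch closes, so no satisfying assignment exists.

UNSATISFIABLE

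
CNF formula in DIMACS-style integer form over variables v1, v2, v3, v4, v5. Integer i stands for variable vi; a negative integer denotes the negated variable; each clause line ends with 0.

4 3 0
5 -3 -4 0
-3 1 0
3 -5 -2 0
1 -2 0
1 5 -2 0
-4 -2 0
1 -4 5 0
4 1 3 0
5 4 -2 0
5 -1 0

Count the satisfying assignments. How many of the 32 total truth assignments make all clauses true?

5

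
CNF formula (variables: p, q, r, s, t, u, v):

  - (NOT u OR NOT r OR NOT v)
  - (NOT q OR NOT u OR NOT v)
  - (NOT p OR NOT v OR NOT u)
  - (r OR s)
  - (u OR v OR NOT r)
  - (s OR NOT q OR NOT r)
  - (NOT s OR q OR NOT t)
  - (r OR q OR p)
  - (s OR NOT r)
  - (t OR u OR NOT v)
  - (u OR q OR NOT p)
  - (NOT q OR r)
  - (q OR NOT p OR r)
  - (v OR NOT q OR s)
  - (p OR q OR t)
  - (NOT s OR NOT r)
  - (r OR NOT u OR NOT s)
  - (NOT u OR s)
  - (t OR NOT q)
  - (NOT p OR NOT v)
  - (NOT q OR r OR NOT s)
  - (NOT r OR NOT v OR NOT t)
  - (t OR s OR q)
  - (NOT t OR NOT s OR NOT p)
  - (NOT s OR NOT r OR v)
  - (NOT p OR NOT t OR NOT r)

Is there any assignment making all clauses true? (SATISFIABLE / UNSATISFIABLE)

UNSATISFIABLE

r = True:
  propagation gives s=True; an empty clause results — contradiction.
r = False:
  propagation gives s=True, q=False, t=False, p=True; an empty clause results — contradiction.
Every branch closes, so no satisfying assignment exists.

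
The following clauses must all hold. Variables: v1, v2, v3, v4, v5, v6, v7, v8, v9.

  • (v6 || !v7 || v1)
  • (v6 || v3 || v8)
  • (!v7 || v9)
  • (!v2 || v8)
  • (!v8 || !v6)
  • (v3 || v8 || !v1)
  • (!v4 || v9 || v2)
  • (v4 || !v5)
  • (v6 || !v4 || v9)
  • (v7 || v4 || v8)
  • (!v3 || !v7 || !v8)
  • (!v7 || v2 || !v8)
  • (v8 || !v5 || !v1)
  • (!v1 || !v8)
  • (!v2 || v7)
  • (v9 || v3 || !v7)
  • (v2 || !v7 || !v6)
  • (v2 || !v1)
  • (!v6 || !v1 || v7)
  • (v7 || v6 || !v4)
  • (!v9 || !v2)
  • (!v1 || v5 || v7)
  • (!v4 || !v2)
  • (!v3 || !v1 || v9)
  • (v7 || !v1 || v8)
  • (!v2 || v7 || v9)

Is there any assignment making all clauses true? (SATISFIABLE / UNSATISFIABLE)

SATISFIABLE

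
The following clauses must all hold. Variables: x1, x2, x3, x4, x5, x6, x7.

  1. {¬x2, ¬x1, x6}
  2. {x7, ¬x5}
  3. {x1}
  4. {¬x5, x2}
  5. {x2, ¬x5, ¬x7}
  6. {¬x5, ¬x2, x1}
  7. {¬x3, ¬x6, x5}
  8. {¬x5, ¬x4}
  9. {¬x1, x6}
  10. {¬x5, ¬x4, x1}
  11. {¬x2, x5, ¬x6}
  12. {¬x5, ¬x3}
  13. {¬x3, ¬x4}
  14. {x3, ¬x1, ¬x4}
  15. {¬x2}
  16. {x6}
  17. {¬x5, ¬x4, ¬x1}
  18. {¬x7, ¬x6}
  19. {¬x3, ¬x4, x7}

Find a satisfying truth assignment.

x1=True, x2=False, x3=False, x4=False, x5=False, x6=True, x7=False

(x1) is a unit clause, so x1 = True.
Unit propagation: (x6) forces x6 = True.
Unit propagation: (¬x2) forces x2 = False.
Unit propagation: (¬x5) forces x5 = False.
(¬x3) is a unit clause, so x3 = False.
The clause (¬x4) is unit: x4 must be False.
Unit propagation: (¬x7) forces x7 = False.
Check each clause:
  1. {¬x1, x6, ¬x2} — ¬x2 is true.
  2. {x7, ¬x5} — ¬x5 is true.
  3. {x1} — x1 is true.
  4. {¬x5, x2} — ¬x5 is true.
  5. {¬x7, ¬x5, x2} — ¬x7 is true.
  6. {x1, ¬x5, ¬x2} — x1 is true.
  7. {¬x3, x5, ¬x6} — ¬x3 is true.
  8. {¬x5, ¬x4} — ¬x5 is true.
  9. {x6, ¬x1} — x6 is true.
  10. {¬x5, x1, ¬x4} — x1 is true.
  11. {¬x2, ¬x6, x5} — ¬x2 is true.
  12. {¬x3, ¬x5} — ¬x5 is true.
  13. {¬x4, ¬x3} — ¬x4 is true.
  14. {x3, ¬x4, ¬x1} — ¬x4 is true.
  15. {¬x2} — ¬x2 is true.
  16. {x6} — x6 is true.
  17. {¬x4, ¬x1, ¬x5} — ¬x5 is true.
  18. {¬x6, ¬x7} — ¬x7 is true.
  19. {¬x3, x7, ¬x4} — ¬x4 is true.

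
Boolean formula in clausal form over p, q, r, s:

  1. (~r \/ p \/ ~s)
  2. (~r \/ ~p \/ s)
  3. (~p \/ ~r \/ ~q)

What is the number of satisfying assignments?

11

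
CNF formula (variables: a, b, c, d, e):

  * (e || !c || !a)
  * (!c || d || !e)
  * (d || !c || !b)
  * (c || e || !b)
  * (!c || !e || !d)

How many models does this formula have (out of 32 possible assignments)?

Split on c, then e.
  c=1, e=1: a clause becomes empty — 0.
  c=1, e=0: remaining (a,b,d) ∈ {(0,0,0); (0,0,1); (0,1,1)} — 3.
  c=0, e=1: a, b, d free → 2^3 = 8.
  c=0, e=0: remaining (a,b,d) ∈ {(0,0,0); (0,0,1); (1,0,0); (1,0,1)} — 4.
Total: 0 + 3 + 8 + 4 = 15.

15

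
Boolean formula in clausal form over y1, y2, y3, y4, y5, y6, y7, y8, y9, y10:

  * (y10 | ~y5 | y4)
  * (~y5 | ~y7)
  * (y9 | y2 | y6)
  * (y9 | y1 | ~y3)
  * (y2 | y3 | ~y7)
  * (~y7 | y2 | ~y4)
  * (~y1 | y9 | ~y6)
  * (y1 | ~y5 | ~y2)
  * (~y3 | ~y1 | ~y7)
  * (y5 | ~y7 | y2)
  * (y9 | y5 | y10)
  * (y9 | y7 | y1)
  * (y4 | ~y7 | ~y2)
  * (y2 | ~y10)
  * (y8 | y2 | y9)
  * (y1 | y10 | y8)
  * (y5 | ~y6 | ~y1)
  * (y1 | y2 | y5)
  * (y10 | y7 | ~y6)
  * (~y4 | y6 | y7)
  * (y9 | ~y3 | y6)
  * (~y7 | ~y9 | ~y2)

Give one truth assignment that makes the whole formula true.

y1=0, y2=1, y3=1, y4=1, y5=0, y6=1, y7=0, y8=0, y9=1, y10=1

Branch on y1: take y1 = False.
The remaining clauses are satisfied by y2 = True, y3 = True, y4 = True, y5 = False, y6 = True, y7 = False, y8 = False, y9 = True, y10 = True.
Check each clause:
  1. (y4 | ~y5 | y10) — y10 is true.
  2. (~y7 | ~y5) — ~y7 is true.
  3. (y2 | y6 | y9) — y9 is true.
  4. (~y3 | y9 | y1) — y9 is true.
  5. (~y7 | y3 | y2) — ~y7 is true.
  6. (y2 | ~y4 | ~y7) — ~y7 is true.
  7. (y9 | ~y6 | ~y1) — y9 is true.
  8. (y1 | ~y5 | ~y2) — ~y5 is true.
  9. (~y3 | ~y1 | ~y7) — ~y7 is true.
  10. (y2 | y5 | ~y7) — ~y7 is true.
  11. (y5 | y9 | y10) — y9 is true.
  12. (y1 | y7 | y9) — y9 is true.
  13. (~y7 | ~y2 | y4) — ~y7 is true.
  14. (y2 | ~y10) — y2 is true.
  15. (y2 | y9 | y8) — y9 is true.
  16. (y8 | y1 | y10) — y10 is true.
  17. (~y6 | y5 | ~y1) — ~y1 is true.
  18. (y1 | y2 | y5) — y2 is true.
  19. (y7 | ~y6 | y10) — y10 is true.
  20. (~y4 | y7 | y6) — y6 is true.
  21. (y6 | ~y3 | y9) — y9 is true.
  22. (~y2 | ~y9 | ~y7) — ~y7 is true.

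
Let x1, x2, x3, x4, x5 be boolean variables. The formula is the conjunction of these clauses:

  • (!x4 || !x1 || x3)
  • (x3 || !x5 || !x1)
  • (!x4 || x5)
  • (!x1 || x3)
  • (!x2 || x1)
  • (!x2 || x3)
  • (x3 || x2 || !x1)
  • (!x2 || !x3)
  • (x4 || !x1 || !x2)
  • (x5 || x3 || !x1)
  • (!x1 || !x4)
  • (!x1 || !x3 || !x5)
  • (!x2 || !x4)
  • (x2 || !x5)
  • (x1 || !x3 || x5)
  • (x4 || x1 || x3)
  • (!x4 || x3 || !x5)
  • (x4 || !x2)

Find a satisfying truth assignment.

x1=T, x2=F, x3=T, x4=F, x5=F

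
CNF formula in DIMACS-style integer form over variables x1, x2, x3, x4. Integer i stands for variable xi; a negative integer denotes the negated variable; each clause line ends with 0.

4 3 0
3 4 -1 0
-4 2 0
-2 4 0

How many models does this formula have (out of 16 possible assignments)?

6

The models are:
  x1=0 x2=0 x3=1 x4=0
  x1=0 x2=1 x3=0 x4=1
  x1=0 x2=1 x3=1 x4=1
  x1=1 x2=0 x3=1 x4=0
  x1=1 x2=1 x3=0 x4=1
  x1=1 x2=1 x3=1 x4=1
That's 6 in total.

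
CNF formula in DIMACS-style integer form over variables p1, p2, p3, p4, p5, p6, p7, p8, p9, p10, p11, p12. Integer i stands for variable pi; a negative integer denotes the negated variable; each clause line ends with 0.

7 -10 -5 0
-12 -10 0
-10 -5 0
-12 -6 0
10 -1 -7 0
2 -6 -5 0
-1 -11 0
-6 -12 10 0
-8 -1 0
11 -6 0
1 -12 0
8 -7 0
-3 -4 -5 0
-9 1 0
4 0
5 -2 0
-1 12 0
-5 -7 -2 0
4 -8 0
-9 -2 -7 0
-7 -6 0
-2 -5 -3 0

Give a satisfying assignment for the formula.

p1=False  p2=False  p3=False  p4=True  p5=True  p6=False  p7=False  p8=True  p9=False  p10=False  p11=False  p12=False

The clause (p4) is unit: p4 must be True.
p3 occurs only negated in the remaining clauses — set p3 = False.
p6 occurs only negated in the remaining clauses — set p6 = False.
Set p1 = False and propagate.
  then p12 is forced to False.
  then p9 is forced to False.
Branch on p2: take p2 = False.
For the remaining variables, p5 = True, p7 = False, p8 = True, p10 = False, p11 = False works.
Every clause has at least one true literal under this assignment.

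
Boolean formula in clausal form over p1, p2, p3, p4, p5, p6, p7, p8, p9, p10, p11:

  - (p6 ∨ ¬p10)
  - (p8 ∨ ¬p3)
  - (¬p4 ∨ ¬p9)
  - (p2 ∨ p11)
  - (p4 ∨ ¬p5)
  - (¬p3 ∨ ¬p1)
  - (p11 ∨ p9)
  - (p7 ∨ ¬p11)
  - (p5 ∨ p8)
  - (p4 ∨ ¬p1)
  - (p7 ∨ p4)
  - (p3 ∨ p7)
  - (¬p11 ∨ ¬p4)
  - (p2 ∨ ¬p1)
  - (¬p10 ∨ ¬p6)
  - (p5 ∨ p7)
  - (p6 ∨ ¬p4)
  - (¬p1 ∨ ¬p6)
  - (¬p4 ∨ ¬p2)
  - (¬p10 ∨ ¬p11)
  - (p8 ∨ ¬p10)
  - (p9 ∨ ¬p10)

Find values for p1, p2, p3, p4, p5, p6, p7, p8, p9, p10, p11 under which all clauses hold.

p1=False, p2=False, p3=False, p4=False, p5=False, p6=True, p7=True, p8=True, p9=False, p10=False, p11=True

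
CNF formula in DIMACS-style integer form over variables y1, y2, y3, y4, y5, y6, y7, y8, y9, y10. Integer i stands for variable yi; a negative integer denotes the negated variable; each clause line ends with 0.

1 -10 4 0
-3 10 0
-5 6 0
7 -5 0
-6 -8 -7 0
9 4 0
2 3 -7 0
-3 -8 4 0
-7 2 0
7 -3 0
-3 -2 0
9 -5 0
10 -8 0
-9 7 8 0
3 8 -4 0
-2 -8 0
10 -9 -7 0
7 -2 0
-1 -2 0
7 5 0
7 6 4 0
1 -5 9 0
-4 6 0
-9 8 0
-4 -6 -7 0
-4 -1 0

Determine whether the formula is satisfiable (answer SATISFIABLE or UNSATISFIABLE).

y7 = True:
  propagation gives y2=True, y3=False, y8=False, y4=False; an empty clause results — contradiction.
y7 = False:
  propagation gives y5=False; an empty clause results — contradiction.
Every branch closes, so no satisfying assignment exists.

UNSATISFIABLE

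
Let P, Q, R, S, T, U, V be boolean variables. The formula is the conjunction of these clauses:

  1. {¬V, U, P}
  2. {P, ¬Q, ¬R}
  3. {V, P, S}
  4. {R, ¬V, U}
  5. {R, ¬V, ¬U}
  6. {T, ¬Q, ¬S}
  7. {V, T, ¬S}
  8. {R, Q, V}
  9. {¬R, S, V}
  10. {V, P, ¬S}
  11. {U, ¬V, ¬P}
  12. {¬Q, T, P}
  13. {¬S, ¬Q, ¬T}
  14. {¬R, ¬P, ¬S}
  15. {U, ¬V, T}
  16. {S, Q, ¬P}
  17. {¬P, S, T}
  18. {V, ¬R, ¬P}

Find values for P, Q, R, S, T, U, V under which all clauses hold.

P = T, Q = T, R = T, S = F, T = T, U = T, V = T

Check each clause:
  1. {U, ¬V, P} — P is true.
  2. {¬Q, ¬R, P} — P is true.
  3. {P, V, S} — P is true.
  4. {¬V, U, R} — R is true.
  5. {R, ¬V, ¬U} — R is true.
  6. {T, ¬Q, ¬S} — ¬S is true.
  7. {¬S, V, T} — ¬S is true.
  8. {V, Q, R} — Q is true.
  9. {V, S, ¬R} — V is true.
  10. {V, ¬S, P} — P is true.
  11. {¬V, U, ¬P} — U is true.
  12. {T, ¬Q, P} — P is true.
  13. {¬S, ¬T, ¬Q} — ¬S is true.
  14. {¬S, ¬P, ¬R} — ¬S is true.
  15. {T, ¬V, U} — T is true.
  16. {¬P, Q, S} — Q is true.
  17. {¬P, T, S} — T is true.
  18. {V, ¬P, ¬R} — V is true.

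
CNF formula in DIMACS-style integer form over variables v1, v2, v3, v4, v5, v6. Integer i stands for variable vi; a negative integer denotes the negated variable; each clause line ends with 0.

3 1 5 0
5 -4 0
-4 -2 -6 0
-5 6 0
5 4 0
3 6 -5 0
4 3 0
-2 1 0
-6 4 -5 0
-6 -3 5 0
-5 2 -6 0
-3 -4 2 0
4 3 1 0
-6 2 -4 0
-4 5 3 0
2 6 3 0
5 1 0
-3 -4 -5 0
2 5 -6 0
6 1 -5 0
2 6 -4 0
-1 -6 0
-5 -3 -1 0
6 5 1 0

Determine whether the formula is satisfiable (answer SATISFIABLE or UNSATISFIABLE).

UNSATISFIABLE

v5 = True:
  propagation gives v6=True, v4=True, v2=False; an empty clause results — contradiction.
v5 = False:
  propagation gives v4=False; an empty clause results — contradiction.
Every branch closes, so no satisfying assignment exists.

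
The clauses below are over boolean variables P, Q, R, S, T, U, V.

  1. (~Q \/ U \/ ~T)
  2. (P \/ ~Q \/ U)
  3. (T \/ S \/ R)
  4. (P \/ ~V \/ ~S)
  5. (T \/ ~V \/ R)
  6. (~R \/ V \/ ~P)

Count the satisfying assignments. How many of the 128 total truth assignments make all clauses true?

60

Case analysis on P and R:
  P=T, R=T: S free; 7 ways for (Q,T,U,V) × 2^1 = 14.
  P=T, R=F: 16 of the 32 assignments to (Q,S,T,U,V) work.
  P=F, R=T: T free; 9 ways for (Q,S,U,V) × 2^1 = 18.
  P=F, R=F: 12 of the 32 assignments to (Q,S,T,U,V) work.
Total: 14 + 16 + 18 + 12 = 60.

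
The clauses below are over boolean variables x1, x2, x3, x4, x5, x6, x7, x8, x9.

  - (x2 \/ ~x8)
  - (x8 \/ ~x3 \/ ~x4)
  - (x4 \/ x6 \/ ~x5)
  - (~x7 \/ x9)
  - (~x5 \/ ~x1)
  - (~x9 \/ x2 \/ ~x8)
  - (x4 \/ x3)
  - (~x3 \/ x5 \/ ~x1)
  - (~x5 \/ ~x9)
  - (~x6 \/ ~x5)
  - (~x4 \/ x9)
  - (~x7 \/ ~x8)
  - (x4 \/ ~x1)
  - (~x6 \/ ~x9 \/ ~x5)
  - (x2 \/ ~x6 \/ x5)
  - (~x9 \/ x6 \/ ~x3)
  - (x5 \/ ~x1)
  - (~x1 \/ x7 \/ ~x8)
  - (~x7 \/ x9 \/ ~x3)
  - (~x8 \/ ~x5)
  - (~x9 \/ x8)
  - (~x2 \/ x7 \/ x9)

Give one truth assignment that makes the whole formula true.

Pure literal: x1 appears only negated; assign x1 = False.
Try x2 = True.
For the remaining variables, x3 = False, x4 = True, x5 = False, x6 = False, x7 = False, x8 = True, x9 = True works.
Every clause has at least one true literal under this assignment.

x1=F, x2=T, x3=F, x4=T, x5=F, x6=F, x7=F, x8=T, x9=T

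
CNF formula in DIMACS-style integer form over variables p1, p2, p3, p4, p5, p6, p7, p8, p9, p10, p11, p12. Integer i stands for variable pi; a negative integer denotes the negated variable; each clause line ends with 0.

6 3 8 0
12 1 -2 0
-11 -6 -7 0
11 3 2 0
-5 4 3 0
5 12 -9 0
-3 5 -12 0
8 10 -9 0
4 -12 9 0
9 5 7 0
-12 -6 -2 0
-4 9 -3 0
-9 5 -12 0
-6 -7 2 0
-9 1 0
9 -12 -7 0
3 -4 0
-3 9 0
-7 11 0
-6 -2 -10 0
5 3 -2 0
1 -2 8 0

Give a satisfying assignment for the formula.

p1 occurs only positively in the remaining clauses — set p1 = True.
p8 occurs only positively in the remaining clauses — set p8 = True.
Branch on p2: take p2 = False.
Branch on p3: take p3 = False.
  then p11 is forced to True.
  then p4 is forced to False.
  then p5 is forced to False.
Try p6 = False.
For the remaining variables, p7 = True, p9 = False, p10 = False, p12 = False works.
Check each clause:
  1. (p3 || p8 || p6) — p8 is true.
  2. (p12 || !p2 || p1) — p1 is true.
  3. (!p11 || !p7 || !p6) — !p6 is true.
  4. (p11 || p2 || p3) — p11 is true.
  5. (p3 || !p5 || p4) — !p5 is true.
  6. (p12 || !p9 || p5) — !p9 is true.
  7. (!p3 || !p12 || p5) — !p3 is true.
  8. (p10 || p8 || !p9) — p8 is true.
  9. (!p12 || p4 || p9) — !p12 is true.
  10. (p5 || p9 || p7) — p7 is true.
  11. (!p6 || !p12 || !p2) — !p6 is true.
  12. (!p4 || p9 || !p3) — !p4 is true.
  13. (!p12 || p5 || !p9) — !p12 is true.
  14. (p2 || !p7 || !p6) — !p6 is true.
  15. (p1 || !p9) — p1 is true.
  16. (!p12 || !p7 || p9) — !p12 is true.
  17. (!p4 || p3) — !p4 is true.
  18. (p9 || !p3) — !p3 is true.
  19. (!p7 || p11) — p11 is true.
  20. (!p2 || !p10 || !p6) — !p6 is true.
  21. (!p2 || p5 || p3) — !p2 is true.
  22. (p1 || p8 || !p2) — p8 is true.

p1=True, p2=False, p3=False, p4=False, p5=False, p6=False, p7=True, p8=True, p9=False, p10=False, p11=True, p12=False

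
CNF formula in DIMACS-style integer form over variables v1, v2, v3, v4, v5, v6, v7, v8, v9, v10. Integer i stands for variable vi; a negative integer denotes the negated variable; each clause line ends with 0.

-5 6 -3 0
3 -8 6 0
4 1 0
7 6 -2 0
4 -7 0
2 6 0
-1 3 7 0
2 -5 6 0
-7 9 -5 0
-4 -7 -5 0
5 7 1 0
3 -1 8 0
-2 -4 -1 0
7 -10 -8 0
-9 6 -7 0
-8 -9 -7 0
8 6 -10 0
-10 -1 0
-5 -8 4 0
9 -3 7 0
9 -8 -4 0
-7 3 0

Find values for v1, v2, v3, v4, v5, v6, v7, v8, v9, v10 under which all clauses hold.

v6 occurs only positively in the remaining clauses — set v6 = True.
Pure literal: v10 appears only negated; assign v10 = False.
Try v1 = True.
Set v2 = False and propagate.
Set v3 = True and propagate.
For the remaining variables, v4 = True, v5 = False, v7 = True, v8 = False, v9 = False works.
Every clause has at least one true literal under this assignment.

v1=1  v2=0  v3=1  v4=1  v5=0  v6=1  v7=1  v8=0  v9=0  v10=0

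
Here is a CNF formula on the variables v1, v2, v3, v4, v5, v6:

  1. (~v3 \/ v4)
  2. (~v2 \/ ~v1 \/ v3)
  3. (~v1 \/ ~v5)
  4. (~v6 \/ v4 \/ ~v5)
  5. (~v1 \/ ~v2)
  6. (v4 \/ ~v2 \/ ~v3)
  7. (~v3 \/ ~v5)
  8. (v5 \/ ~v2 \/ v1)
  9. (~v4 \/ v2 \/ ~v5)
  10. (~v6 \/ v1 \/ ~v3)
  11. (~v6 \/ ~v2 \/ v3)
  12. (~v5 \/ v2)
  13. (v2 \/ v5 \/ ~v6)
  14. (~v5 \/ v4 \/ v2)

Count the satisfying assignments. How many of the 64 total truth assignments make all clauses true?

Split on v2, then v5.
  v2=T, v5=T: remaining (v1,v3,v4,v6) ∈ {(F,F,F,F); (F,F,T,F)} — 2.
  v2=T, v5=F: a clause becomes empty — 0.
  v2=F, v5=T: a clause becomes empty — 0.
  v2=F, v5=F: v1 free; 3 ways for (v3,v4,v6) × 2^1 = 6.
Total: 2 + 0 + 0 + 6 = 8.

8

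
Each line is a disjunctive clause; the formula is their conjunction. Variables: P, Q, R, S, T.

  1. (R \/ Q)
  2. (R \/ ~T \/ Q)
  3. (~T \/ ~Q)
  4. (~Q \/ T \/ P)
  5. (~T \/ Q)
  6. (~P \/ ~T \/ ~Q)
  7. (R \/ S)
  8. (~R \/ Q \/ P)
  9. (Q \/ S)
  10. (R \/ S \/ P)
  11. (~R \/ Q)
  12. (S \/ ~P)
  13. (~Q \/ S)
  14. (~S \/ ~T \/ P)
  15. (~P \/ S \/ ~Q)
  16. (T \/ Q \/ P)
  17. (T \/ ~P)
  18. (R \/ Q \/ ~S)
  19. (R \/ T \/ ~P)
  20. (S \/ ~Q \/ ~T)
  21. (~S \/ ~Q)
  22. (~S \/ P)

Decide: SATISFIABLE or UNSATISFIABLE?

UNSATISFIABLE

Q = True:
  propagation gives T=False, P=True; an empty clause results — contradiction.
Q = False:
  propagation gives R=True; an empty clause results — contradiction.
Every branch closes, so no satisfying assignment exists.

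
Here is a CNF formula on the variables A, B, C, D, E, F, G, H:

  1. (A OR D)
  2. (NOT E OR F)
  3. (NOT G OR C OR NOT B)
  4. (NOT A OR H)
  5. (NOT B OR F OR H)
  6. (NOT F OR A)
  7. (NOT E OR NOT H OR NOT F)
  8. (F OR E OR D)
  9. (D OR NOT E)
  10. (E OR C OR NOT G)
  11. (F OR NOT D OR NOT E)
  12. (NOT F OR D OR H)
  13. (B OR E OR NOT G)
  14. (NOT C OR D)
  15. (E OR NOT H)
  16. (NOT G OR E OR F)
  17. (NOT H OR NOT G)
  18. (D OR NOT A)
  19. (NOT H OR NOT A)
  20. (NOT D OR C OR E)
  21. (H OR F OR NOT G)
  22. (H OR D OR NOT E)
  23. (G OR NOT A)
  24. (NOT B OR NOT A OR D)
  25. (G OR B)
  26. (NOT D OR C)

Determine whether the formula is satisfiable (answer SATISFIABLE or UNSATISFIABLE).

UNSATISFIABLE

D = True:
  F = True:
    propagation gives A=True, H=True; an empty clause results — contradiction.
  F = False:
    propagation gives E=False, H=False, A=False, B=False; an empty clause results — contradiction.
D = False:
  propagation gives A=True; an empty clause results — contradiction.
Every branch closes, so no satisfying assignment exists.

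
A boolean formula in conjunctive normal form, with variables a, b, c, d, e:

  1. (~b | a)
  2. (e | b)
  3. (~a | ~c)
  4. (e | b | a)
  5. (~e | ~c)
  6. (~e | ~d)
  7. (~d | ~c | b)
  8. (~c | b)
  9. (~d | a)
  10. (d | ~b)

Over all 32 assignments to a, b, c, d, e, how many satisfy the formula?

3

The models are:
  a=0 b=0 c=0 d=0 e=1
  a=1 b=0 c=0 d=0 e=1
  a=1 b=1 c=0 d=1 e=0
Count: 3.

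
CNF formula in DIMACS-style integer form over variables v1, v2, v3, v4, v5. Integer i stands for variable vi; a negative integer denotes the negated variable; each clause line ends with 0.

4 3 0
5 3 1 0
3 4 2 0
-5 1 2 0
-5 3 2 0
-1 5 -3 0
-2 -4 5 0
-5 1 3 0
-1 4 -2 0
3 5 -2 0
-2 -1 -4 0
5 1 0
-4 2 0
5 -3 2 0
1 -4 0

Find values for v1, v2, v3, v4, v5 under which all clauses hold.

v1 = F, v2 = T, v3 = T, v4 = F, v5 = T

Try v1 = False.
  then v5 is forced to True.
  then v2 is forced to True.
  then v3 is forced to True.
  then v4 is forced to False.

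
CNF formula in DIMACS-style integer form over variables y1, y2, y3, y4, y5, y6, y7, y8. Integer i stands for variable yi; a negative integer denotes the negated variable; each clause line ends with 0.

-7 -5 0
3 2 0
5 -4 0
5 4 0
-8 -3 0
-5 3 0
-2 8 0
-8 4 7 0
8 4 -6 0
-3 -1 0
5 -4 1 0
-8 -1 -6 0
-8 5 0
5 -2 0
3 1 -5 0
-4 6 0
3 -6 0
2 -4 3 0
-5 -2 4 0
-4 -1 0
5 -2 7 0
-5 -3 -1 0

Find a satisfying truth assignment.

y1 = 0, y2 = 0, y3 = 1, y4 = 0, y5 = 1, y6 = 0, y7 = 0, y8 = 0

Check each clause:
  1. {¬y5, ¬y7} — ¬y7 is true.
  2. {y2, y3} — y3 is true.
  3. {¬y4, y5} — ¬y4 is true.
  4. {y4, y5} — y5 is true.
  5. {¬y3, ¬y8} — ¬y8 is true.
  6. {¬y5, y3} — y3 is true.
  7. {y8, ¬y2} — ¬y2 is true.
  8. {¬y8, y4, y7} — ¬y8 is true.
  9. {y4, y8, ¬y6} — ¬y6 is true.
  10. {¬y1, ¬y3} — ¬y1 is true.
  11. {y5, y1, ¬y4} — ¬y4 is true.
  12. {¬y6, ¬y1, ¬y8} — ¬y8 is true.
  13. {¬y8, y5} — ¬y8 is true.
  14. {¬y2, y5} — y5 is true.
  15. {y1, y3, ¬y5} — y3 is true.
  16. {¬y4, y6} — ¬y4 is true.
  17. {¬y6, y3} — ¬y6 is true.
  18. {y2, ¬y4, y3} — y3 is true.
  19. {¬y5, ¬y2, y4} — ¬y2 is true.
  20. {¬y4, ¬y1} — ¬y4 is true.
  21. {y5, y7, ¬y2} — y5 is true.
  22. {¬y1, ¬y5, ¬y3} — ¬y1 is true.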